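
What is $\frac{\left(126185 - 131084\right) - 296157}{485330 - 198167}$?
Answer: $- \frac{100352}{95721} \approx -1.0484$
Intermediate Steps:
$\frac{\left(126185 - 131084\right) - 296157}{485330 - 198167} = \frac{\left(126185 - 131084\right) - 296157}{287163} = \left(-4899 - 296157\right) \frac{1}{287163} = \left(-301056\right) \frac{1}{287163} = - \frac{100352}{95721}$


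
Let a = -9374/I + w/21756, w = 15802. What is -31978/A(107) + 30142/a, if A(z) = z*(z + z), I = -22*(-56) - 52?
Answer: -553893036183901/132589712651 ≈ -4177.5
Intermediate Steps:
I = 1180 (I = 1232 - 52 = 1180)
A(z) = 2*z**2 (A(z) = z*(2*z) = 2*z**2)
a = -11580899/1604505 (a = -9374/1180 + 15802/21756 = -9374*1/1180 + 15802*(1/21756) = -4687/590 + 7901/10878 = -11580899/1604505 ≈ -7.2177)
-31978/A(107) + 30142/a = -31978/(2*107**2) + 30142/(-11580899/1604505) = -31978/(2*11449) + 30142*(-1604505/11580899) = -31978/22898 - 48362989710/11580899 = -31978*1/22898 - 48362989710/11580899 = -15989/11449 - 48362989710/11580899 = -553893036183901/132589712651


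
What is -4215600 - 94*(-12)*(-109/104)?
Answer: -54818169/13 ≈ -4.2168e+6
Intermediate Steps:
-4215600 - 94*(-12)*(-109/104) = -4215600 - (-1128)*(-109*1/104) = -4215600 - (-1128)*(-109)/104 = -4215600 - 1*15369/13 = -4215600 - 15369/13 = -54818169/13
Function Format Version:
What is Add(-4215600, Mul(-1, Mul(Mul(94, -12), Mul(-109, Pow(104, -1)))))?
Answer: Rational(-54818169, 13) ≈ -4.2168e+6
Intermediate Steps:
Add(-4215600, Mul(-1, Mul(Mul(94, -12), Mul(-109, Pow(104, -1))))) = Add(-4215600, Mul(-1, Mul(-1128, Mul(-109, Rational(1, 104))))) = Add(-4215600, Mul(-1, Mul(-1128, Rational(-109, 104)))) = Add(-4215600, Mul(-1, Rational(15369, 13))) = Add(-4215600, Rational(-15369, 13)) = Rational(-54818169, 13)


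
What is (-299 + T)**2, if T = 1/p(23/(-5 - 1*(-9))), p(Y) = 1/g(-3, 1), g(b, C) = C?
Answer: 88804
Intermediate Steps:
p(Y) = 1 (p(Y) = 1/1 = 1)
T = 1 (T = 1/1 = 1)
(-299 + T)**2 = (-299 + 1)**2 = (-298)**2 = 88804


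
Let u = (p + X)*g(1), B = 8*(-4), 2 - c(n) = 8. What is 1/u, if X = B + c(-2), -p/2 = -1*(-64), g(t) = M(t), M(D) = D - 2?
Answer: 1/166 ≈ 0.0060241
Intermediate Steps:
M(D) = -2 + D
g(t) = -2 + t
c(n) = -6 (c(n) = 2 - 1*8 = 2 - 8 = -6)
B = -32
p = -128 (p = -(-2)*(-64) = -2*64 = -128)
X = -38 (X = -32 - 6 = -38)
u = 166 (u = (-128 - 38)*(-2 + 1) = -166*(-1) = 166)
1/u = 1/166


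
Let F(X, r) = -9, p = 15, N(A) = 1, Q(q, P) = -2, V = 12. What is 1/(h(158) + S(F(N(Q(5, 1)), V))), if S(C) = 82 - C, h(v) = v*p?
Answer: 1/2461 ≈ 0.00040634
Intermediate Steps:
h(v) = 15*v (h(v) = v*15 = 15*v)
1/(h(158) + S(F(N(Q(5, 1)), V))) = 1/(15*158 + (82 - 1*(-9))) = 1/(2370 + (82 + 9)) = 1/(2370 + 91) = 1/2461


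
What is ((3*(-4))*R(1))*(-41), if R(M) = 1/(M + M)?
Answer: 246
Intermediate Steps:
R(M) = 1/(2*M)
((3*(-4))*R(1))*(-41) = ((3*(-4))*((1/2)/1))*(-41) = -6*(-41) = 246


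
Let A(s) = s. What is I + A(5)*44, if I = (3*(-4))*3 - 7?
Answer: 177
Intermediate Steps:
I = -43 (I = -12*3 - 7 = -36 - 7 = -43)
I + A(5)*44 = -43 + 5*44 = -43 + 220 = 177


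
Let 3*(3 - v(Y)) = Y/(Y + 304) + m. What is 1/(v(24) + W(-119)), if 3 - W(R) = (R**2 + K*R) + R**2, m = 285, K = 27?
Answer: -41/1033119 ≈ -3.9686e-5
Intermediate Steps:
W(R) = 3 - 27*R - 2*R**2 (W(R) = 3 - ((R**2 + 27*R) + R**2) = 3 - (2*R**2 + 27*R) = 3 + (-27*R - 2*R**2) = 3 - 27*R - 2*R**2)
v(Y) = -92 - Y/(3*(304 + Y)) (v(Y) = 3 - (Y/(Y + 304) + 285)/3 = 3 - (Y/(304 + Y) + 285)/3 = 3 - (285 + Y/(304 + Y))/3 = 3 + (-95 - Y/(3*(304 + Y))) = -92 - Y/(3*(304 + Y)))
1/(v(24) + W(-119)) = 1/((-83904 - 277*24)/(3*(304 + 24)) + (3 - 27*(-119) - 2*(-119)**2)) = 1/((1/3)*(-83904 - 6648)/328 + (3 + 3213 - 2*14161)) = 1/((1/3)*(1/328)*(-90552) + (3 + 3213 - 28322)) = 1/(-3773/41 - 25106) = 1/(-1033119/41) = -41/1033119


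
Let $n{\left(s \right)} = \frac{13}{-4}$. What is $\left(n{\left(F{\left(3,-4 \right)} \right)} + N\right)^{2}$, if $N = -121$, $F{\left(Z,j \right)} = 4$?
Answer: $\frac{247009}{16} \approx 15438.0$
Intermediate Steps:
$n{\left(s \right)} = - \frac{13}{4}$ ($n{\left(s \right)} = 13 \left(- \frac{1}{4}\right) = - \frac{13}{4}$)
$\left(n{\left(F{\left(3,-4 \right)} \right)} + N\right)^{2} = \left(- \frac{13}{4} - 121\right)^{2} = \left(- \frac{497}{4}\right)^{2} = \frac{247009}{16}$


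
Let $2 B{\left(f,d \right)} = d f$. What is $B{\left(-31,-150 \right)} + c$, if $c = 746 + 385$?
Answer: $3456$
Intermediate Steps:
$B{\left(f,d \right)} = \frac{d f}{2}$
$c = 1131$
$B{\left(-31,-150 \right)} + c = \frac{1}{2} \left(-150\right) \left(-31\right) + 1131 = 2325 + 1131 = 3456$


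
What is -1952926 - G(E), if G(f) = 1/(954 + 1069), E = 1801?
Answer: -3950769299/2023 ≈ -1.9529e+6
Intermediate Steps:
G(f) = 1/2023
-1952926 - G(E) = -1952926 - 1*1/2023 = -1952926 - 1/2023 = -3950769299/2023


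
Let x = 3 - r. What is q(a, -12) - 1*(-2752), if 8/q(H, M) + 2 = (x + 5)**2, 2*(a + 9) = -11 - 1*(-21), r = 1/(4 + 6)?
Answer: 16625632/6041 ≈ 2752.1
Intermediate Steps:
r = 1/10 ≈ 0.10000
x = 29/10 (x = 3 - 1*1/10 = 3 - 1/10 = 29/10 ≈ 2.9000)
a = -4 (a = -9 + (-11 - 1*(-21))/2 = -9 + (-11 + 21)/2 = -9 + (1/2)*10 = -9 + 5 = -4)
q(H, M) = 800/6041 (q(H, M) = 8/(-2 + (29/10 + 5)**2) = 8/(-2 + (79/10)**2) = 8/(-2 + 6241/100) = 8/(6041/100) = 8*(100/6041) = 800/6041)
q(a, -12) - 1*(-2752) = 800/6041 - 1*(-2752) = 800/6041 + 2752 = 16625632/6041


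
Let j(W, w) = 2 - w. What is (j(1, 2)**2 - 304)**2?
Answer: 92416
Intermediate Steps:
(j(1, 2)**2 - 304)**2 = ((2 - 1*2)**2 - 304)**2 = ((2 - 2)**2 - 304)**2 = (0**2 - 304)**2 = (0 - 304)**2 = (-304)**2 = 92416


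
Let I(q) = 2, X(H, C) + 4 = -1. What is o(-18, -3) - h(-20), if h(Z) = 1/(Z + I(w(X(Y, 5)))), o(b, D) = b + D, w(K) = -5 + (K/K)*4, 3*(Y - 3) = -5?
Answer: -377/18 ≈ -20.944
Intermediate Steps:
Y = 4/3 (Y = 3 + (⅓)*(-5) = 3 - 5/3 = 4/3 ≈ 1.3333)
X(H, C) = -5 (X(H, C) = -4 - 1 = -5)
w(K) = -1 (w(K) = -5 + 1*4 = -5 + 4 = -1)
o(b, D) = D + b
h(Z) = 1/(2 + Z) (h(Z) = 1/(Z + 2) = 1/(2 + Z))
o(-18, -3) - h(-20) = (-3 - 18) - 1/(2 - 20) = -21 - 1/(-18) = -21 - 1*(-1/18) = -21 + 1/18 = -377/18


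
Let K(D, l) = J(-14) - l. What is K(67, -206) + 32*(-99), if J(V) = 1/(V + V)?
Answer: -82937/28 ≈ -2962.0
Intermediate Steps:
J(V) = 1/(2*V)
K(D, l) = -1/28 - l (K(D, l) = (½)/(-14) - l = (½)*(-1/14) - l = -1/28 - l)
K(67, -206) + 32*(-99) = (-1/28 - 1*(-206)) + 32*(-99) = (-1/28 + 206) - 3168 = 5767/28 - 3168 = -82937/28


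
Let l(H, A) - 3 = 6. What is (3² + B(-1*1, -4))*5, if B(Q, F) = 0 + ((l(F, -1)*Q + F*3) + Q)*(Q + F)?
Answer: 595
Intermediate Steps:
l(H, A) = 9 (l(H, A) = 3 + 6 = 9)
B(Q, F) = (F + Q)*(3*F + 10*Q) (B(Q, F) = 0 + ((9*Q + F*3) + Q)*(Q + F) = 0 + ((9*Q + 3*F) + Q)*(F + Q) = 0 + ((3*F + 9*Q) + Q)*(F + Q) = 0 + (3*F + 10*Q)*(F + Q) = 0 + (F + Q)*(3*F + 10*Q) = (F + Q)*(3*F + 10*Q))
(3² + B(-1*1, -4))*5 = (3² + (3*(-4)² + 10*(-1*1)² + 13*(-4)*(-1*1)))*5 = (9 + (3*16 + 10*(-1)² + 13*(-4)*(-1)))*5 = (9 + (48 + 10*1 + 52))*5 = (9 + (48 + 10 + 52))*5 = (9 + 110)*5 = 119*5 = 595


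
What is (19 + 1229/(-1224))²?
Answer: 485188729/1498176 ≈ 323.85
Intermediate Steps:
(19 + 1229/(-1224))² = (19 + 1229*(-1/1224))² = (19 - 1229/1224)² = (22027/1224)² = 485188729/1498176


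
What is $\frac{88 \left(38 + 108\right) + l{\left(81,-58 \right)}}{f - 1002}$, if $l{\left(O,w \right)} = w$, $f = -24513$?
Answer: $- \frac{2558}{5103} \approx -0.50127$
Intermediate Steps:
$\frac{88 \left(38 + 108\right) + l{\left(81,-58 \right)}}{f - 1002} = \frac{88 \left(38 + 108\right) - 58}{-24513 - 1002} = \frac{88 \cdot 146 - 58}{-25515} = \left(12848 - 58\right) \left(- \frac{1}{25515}\right) = 12790 \left(- \frac{1}{25515}\right) = - \frac{2558}{5103}$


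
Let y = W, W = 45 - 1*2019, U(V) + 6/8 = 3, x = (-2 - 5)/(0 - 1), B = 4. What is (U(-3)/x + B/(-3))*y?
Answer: 3995/2 ≈ 1997.5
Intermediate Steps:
x = 7 (x = -7/(-1) = -7*(-1) = 7)
U(V) = 9/4 (U(V) = -¾ + 3 = 9/4)
W = -1974 (W = 45 - 2019 = -1974)
y = -1974
(U(-3)/x + B/(-3))*y = ((9/4)/7 + 4/(-3))*(-1974) = ((9/4)*(⅐) + 4*(-⅓))*(-1974) = (9/28 - 4/3)*(-1974) = -85/84*(-1974) = 3995/2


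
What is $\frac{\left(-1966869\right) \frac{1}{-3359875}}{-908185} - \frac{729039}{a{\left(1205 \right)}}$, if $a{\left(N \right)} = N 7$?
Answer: $- \frac{444916185753482628}{5147691685688125} \approx -86.43$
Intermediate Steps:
$a{\left(N \right)} = 7 N$
$\frac{\left(-1966869\right) \frac{1}{-3359875}}{-908185} - \frac{729039}{a{\left(1205 \right)}} = \frac{\left(-1966869\right) \frac{1}{-3359875}}{-908185} - \frac{729039}{7 \cdot 1205} = \left(-1966869\right) \left(- \frac{1}{3359875}\right) \left(- \frac{1}{908185}\right) - \frac{729039}{8435} = \frac{1966869}{3359875} \left(- \frac{1}{908185}\right) - \frac{729039}{8435} = - \frac{1966869}{3051388076875} - \frac{729039}{8435} = - \frac{444916185753482628}{5147691685688125}$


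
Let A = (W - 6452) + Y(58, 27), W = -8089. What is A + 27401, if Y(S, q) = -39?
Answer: 12821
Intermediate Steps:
A = -14580 (A = (-8089 - 6452) - 39 = -14541 - 39 = -14580)
A + 27401 = -14580 + 27401 = 12821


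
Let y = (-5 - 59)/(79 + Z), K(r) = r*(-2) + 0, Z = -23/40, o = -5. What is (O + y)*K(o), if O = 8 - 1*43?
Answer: -1123550/3137 ≈ -358.16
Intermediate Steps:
Z = -23/40 (Z = -23*1/40 = -23/40 ≈ -0.57500)
K(r) = -2*r (K(r) = -2*r + 0 = -2*r)
y = -2560/3137 (y = (-5 - 59)/(79 - 23/40) = -64/3137/40 = -64*40/3137 = -2560/3137 ≈ -0.81607)
O = -35 (O = 8 - 43 = -35)
(O + y)*K(o) = (-35 - 2560/3137)*(-2*(-5)) = -112355/3137*10 = -1123550/3137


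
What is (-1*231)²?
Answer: 53361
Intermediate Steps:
(-1*231)² = (-231)² = 53361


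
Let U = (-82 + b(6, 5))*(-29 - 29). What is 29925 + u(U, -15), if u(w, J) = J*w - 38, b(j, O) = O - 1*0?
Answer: -37103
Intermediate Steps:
b(j, O) = O (b(j, O) = O + 0 = O)
U = 4466 (U = (-82 + 5)*(-29 - 29) = -77*(-58) = 4466)
u(w, J) = -38 + J*w
29925 + u(U, -15) = 29925 + (-38 - 15*4466) = 29925 + (-38 - 66990) = 29925 - 67028 = -37103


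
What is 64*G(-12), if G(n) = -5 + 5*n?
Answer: -4160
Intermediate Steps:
64*G(-12) = 64*(-5 + 5*(-12)) = 64*(-5 - 60) = 64*(-65) = -4160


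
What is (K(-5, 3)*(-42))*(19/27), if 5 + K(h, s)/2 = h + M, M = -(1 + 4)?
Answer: 2660/3 ≈ 886.67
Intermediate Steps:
M = -5 (M = -1*5 = -5)
K(h, s) = -20 + 2*h (K(h, s) = -10 + 2*(h - 5) = -10 + 2*(-5 + h) = -10 + (-10 + 2*h) = -20 + 2*h)
(K(-5, 3)*(-42))*(19/27) = ((-20 + 2*(-5))*(-42))*(19/27) = ((-20 - 10)*(-42))*(19*(1/27)) = -30*(-42)*(19/27) = 1260*(19/27) = 2660/3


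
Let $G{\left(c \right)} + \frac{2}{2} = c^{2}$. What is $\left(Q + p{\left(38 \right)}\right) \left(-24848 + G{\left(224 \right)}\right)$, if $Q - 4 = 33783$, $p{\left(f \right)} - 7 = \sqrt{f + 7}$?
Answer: $855900638 + 75981 \sqrt{5} \approx 8.5607 \cdot 10^{8}$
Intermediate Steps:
$G{\left(c \right)} = -1 + c^{2}$
$p{\left(f \right)} = 7 + \sqrt{7 + f}$ ($p{\left(f \right)} = 7 + \sqrt{f + 7} = 7 + \sqrt{7 + f}$)
$Q = 33787$ ($Q = 4 + 33783 = 33787$)
$\left(Q + p{\left(38 \right)}\right) \left(-24848 + G{\left(224 \right)}\right) = \left(33787 + \left(7 + \sqrt{7 + 38}\right)\right) \left(-24848 - \left(1 - 224^{2}\right)\right) = \left(33787 + \left(7 + \sqrt{45}\right)\right) \left(-24848 + \left(-1 + 50176\right)\right) = \left(33787 + \left(7 + 3 \sqrt{5}\right)\right) \left(-24848 + 50175\right) = \left(33794 + 3 \sqrt{5}\right) 25327 = 855900638 + 75981 \sqrt{5}$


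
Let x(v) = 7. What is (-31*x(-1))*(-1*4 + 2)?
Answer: 434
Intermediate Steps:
(-31*x(-1))*(-1*4 + 2) = (-31*7)*(-1*4 + 2) = -217*(-4 + 2) = -217*(-2) = 434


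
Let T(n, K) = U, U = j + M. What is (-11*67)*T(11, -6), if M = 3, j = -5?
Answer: 1474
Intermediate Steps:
U = -2 (U = -5 + 3 = -2)
T(n, K) = -2
(-11*67)*T(11, -6) = -11*67*(-2) = -737*(-2) = 1474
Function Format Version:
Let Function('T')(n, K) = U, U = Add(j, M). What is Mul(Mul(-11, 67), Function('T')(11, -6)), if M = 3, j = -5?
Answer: 1474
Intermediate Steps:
U = -2 (U = Add(-5, 3) = -2)
Function('T')(n, K) = -2
Mul(Mul(-11, 67), Function('T')(11, -6)) = Mul(Mul(-11, 67), -2) = Mul(-737, -2) = 1474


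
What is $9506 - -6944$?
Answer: $16450$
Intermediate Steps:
$9506 - -6944 = 9506 + 6944 = 16450$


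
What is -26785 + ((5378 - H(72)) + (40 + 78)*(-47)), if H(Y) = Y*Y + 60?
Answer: -32197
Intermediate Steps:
H(Y) = 60 + Y² (H(Y) = Y² + 60 = 60 + Y²)
-26785 + ((5378 - H(72)) + (40 + 78)*(-47)) = -26785 + ((5378 - (60 + 72²)) + (40 + 78)*(-47)) = -26785 + ((5378 - (60 + 5184)) + 118*(-47)) = -26785 + ((5378 - 1*5244) - 5546) = -26785 + ((5378 - 5244) - 5546) = -26785 + (134 - 5546) = -26785 - 5412 = -32197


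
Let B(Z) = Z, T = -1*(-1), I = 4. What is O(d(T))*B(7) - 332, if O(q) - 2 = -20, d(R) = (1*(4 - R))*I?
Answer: -458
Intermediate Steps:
T = 1
d(R) = 16 - 4*R (d(R) = (1*(4 - R))*4 = (4 - R)*4 = 16 - 4*R)
O(q) = -18 (O(q) = 2 - 20 = -18)
O(d(T))*B(7) - 332 = -18*7 - 332 = -126 - 332 = -458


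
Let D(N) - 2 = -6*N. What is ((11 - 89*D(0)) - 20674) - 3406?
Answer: -24247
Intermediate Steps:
D(N) = 2 - 6*N
((11 - 89*D(0)) - 20674) - 3406 = ((11 - 89*(2 - 6*0)) - 20674) - 3406 = ((11 - 89*(2 + 0)) - 20674) - 3406 = ((11 - 89*2) - 20674) - 3406 = ((11 - 178) - 20674) - 3406 = (-167 - 20674) - 3406 = -20841 - 3406 = -24247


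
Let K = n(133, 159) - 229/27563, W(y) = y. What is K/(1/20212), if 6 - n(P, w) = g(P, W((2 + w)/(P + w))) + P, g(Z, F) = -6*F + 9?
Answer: -5396719541898/2012099 ≈ -2.6821e+6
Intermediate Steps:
g(Z, F) = 9 - 6*F
n(P, w) = -3 - P + 6*(2 + w)/(P + w) (n(P, w) = 6 - ((9 - 6*(2 + w)/(P + w)) + P) = 6 - (9 + P - 6*(2 + w)/(P + w)) = 6 + (-9 - P + 6*(2 + w)/(P + w)) = -3 - P + 6*(2 + w)/(P + w))
K = -534011433/4024198 (K = (12 + 6*159 - (3 + 133)*(133 + 159))/(133 + 159) - 229/27563 = (12 + 954 - 1*136*292)/292 - 229*1/27563 = (12 + 954 - 39712)/292 - 229/27563 = (1/292)*(-38746) - 229/27563 = -19373/146 - 229/27563 = -534011433/4024198 ≈ -132.70)
K/(1/20212) = -534011433/(4024198*(1/20212)) = -534011433/(4024198*1/20212) = -534011433/4024198*20212 = -5396719541898/2012099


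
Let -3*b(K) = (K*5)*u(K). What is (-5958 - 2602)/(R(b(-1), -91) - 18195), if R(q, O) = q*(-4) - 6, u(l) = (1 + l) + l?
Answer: 25680/54583 ≈ 0.47048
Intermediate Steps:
u(l) = 1 + 2*l
b(K) = -5*K*(1 + 2*K)/3 (b(K) = -K*5*(1 + 2*K)/3 = -5*K*(1 + 2*K)/3)
R(q, O) = -6 - 4*q (R(q, O) = -4*q - 6 = -6 - 4*q)
(-5958 - 2602)/(R(b(-1), -91) - 18195) = (-5958 - 2602)/((-6 - (-20)*(-1)*(1 + 2*(-1))/3) - 18195) = -8560/((-6 - (-20)*(-1)*(1 - 2)/3) - 18195) = -8560/((-6 - (-20)*(-1)*(-1)/3) - 18195) = -8560/((-6 - 4*(-5/3)) - 18195) = -8560/((-6 + 20/3) - 18195) = -8560/(2/3 - 18195) = -8560/(-54583/3) = -8560*(-3/54583) = 25680/54583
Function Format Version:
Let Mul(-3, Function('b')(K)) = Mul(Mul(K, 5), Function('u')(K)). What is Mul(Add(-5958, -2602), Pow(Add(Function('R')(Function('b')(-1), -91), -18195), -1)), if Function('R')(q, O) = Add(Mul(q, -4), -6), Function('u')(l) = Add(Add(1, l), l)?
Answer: Rational(25680, 54583) ≈ 0.47048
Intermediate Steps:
Function('u')(l) = Add(1, Mul(2, l))
Function('b')(K) = Mul(Rational(-5, 3), K, Add(1, Mul(2, K))) (Function('b')(K) = Mul(Rational(-1, 3), Mul(Mul(K, 5), Add(1, Mul(2, K)))) = Mul(Rational(-1, 3), Mul(Mul(5, K), Add(1, Mul(2, K)))) = Mul(Rational(-1, 3), Mul(5, K, Add(1, Mul(2, K)))) = Mul(Rational(-5, 3), K, Add(1, Mul(2, K))))
Function('R')(q, O) = Add(-6, Mul(-4, q)) (Function('R')(q, O) = Add(Mul(-4, q), -6) = Add(-6, Mul(-4, q)))
Mul(Add(-5958, -2602), Pow(Add(Function('R')(Function('b')(-1), -91), -18195), -1)) = Mul(Add(-5958, -2602), Pow(Add(Add(-6, Mul(-4, Mul(Rational(-5, 3), -1, Add(1, Mul(2, -1))))), -18195), -1)) = Mul(-8560, Pow(Add(Add(-6, Mul(-4, Mul(Rational(-5, 3), -1, Add(1, -2)))), -18195), -1)) = Mul(-8560, Pow(Add(Add(-6, Mul(-4, Mul(Rational(-5, 3), -1, -1))), -18195), -1)) = Mul(-8560, Pow(Add(Add(-6, Mul(-4, Rational(-5, 3))), -18195), -1)) = Mul(-8560, Pow(Add(Add(-6, Rational(20, 3)), -18195), -1)) = Mul(-8560, Pow(Add(Rational(2, 3), -18195), -1)) = Mul(-8560, Pow(Rational(-54583, 3), -1)) = Mul(-8560, Rational(-3, 54583)) = Rational(25680, 54583)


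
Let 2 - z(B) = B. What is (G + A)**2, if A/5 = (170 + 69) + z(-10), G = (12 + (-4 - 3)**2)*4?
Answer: 2247001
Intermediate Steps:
z(B) = 2 - B
G = 244 (G = (12 + (-7)**2)*4 = (12 + 49)*4 = 61*4 = 244)
A = 1255 (A = 5*((170 + 69) + (2 - 1*(-10))) = 5*(239 + (2 + 10)) = 5*(239 + 12) = 5*251 = 1255)
(G + A)**2 = (244 + 1255)**2 = 1499**2 = 2247001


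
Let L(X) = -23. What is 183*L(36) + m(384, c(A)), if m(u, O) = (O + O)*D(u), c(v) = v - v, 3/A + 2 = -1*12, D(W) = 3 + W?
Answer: -4209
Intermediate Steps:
A = -3/14 (A = 3/(-2 - 1*12) = 3/(-2 - 12) = 3/(-14) = 3*(-1/14) = -3/14 ≈ -0.21429)
c(v) = 0
m(u, O) = 2*O*(3 + u) (m(u, O) = (O + O)*(3 + u) = (2*O)*(3 + u) = 2*O*(3 + u))
183*L(36) + m(384, c(A)) = 183*(-23) + 2*0*(3 + 384) = -4209 + 2*0*387 = -4209 + 0 = -4209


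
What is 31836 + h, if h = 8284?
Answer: 40120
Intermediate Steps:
31836 + h = 31836 + 8284 = 40120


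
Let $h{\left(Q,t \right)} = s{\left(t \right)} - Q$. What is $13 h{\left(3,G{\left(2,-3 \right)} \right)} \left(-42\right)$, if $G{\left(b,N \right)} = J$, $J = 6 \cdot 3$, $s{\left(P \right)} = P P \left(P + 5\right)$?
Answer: $-4067154$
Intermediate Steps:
$s{\left(P \right)} = P^{2} \left(5 + P\right)$
$J = 18$
$G{\left(b,N \right)} = 18$
$h{\left(Q,t \right)} = - Q + t^{2} \left(5 + t\right)$ ($h{\left(Q,t \right)} = t^{2} \left(5 + t\right) - Q = - Q + t^{2} \left(5 + t\right)$)
$13 h{\left(3,G{\left(2,-3 \right)} \right)} \left(-42\right) = 13 \left(\left(-1\right) 3 + 18^{2} \left(5 + 18\right)\right) \left(-42\right) = 13 \left(-3 + 324 \cdot 23\right) \left(-42\right) = 13 \left(-3 + 7452\right) \left(-42\right) = 13 \cdot 7449 \left(-42\right) = 96837 \left(-42\right) = -4067154$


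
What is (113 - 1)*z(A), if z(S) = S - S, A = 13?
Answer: 0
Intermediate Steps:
z(S) = 0
(113 - 1)*z(A) = (113 - 1)*0 = 112*0 = 0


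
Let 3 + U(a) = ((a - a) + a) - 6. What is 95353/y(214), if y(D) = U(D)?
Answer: 95353/205 ≈ 465.14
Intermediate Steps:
U(a) = -9 + a (U(a) = -3 + (((a - a) + a) - 6) = -3 + ((0 + a) - 6) = -3 + (a - 6) = -3 + (-6 + a) = -9 + a)
y(D) = -9 + D
95353/y(214) = 95353/(-9 + 214) = 95353/205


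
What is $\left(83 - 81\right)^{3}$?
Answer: $8$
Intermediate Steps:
$\left(83 - 81\right)^{3} = 2^{3} = 8$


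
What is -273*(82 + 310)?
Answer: -107016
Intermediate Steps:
-273*(82 + 310) = -273*392 = -107016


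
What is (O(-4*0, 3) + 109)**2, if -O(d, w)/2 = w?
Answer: 10609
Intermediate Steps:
O(d, w) = -2*w
(O(-4*0, 3) + 109)**2 = (-2*3 + 109)**2 = (-6 + 109)**2 = 103**2 = 10609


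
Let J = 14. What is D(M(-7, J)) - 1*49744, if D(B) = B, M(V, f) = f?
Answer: -49730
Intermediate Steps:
D(M(-7, J)) - 1*49744 = 14 - 1*49744 = 14 - 49744 = -49730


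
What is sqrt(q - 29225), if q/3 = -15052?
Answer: I*sqrt(74381) ≈ 272.73*I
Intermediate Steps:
q = -45156 (q = 3*(-15052) = -45156)
sqrt(q - 29225) = sqrt(-45156 - 29225) = sqrt(-74381) = I*sqrt(74381)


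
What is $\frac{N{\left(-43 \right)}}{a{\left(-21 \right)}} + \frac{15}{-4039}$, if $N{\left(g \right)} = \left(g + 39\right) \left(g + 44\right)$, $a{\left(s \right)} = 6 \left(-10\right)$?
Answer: $\frac{3814}{60585} \approx 0.062953$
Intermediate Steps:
$a{\left(s \right)} = -60$
$N{\left(g \right)} = \left(39 + g\right) \left(44 + g\right)$
$\frac{N{\left(-43 \right)}}{a{\left(-21 \right)}} + \frac{15}{-4039} = \frac{1716 + \left(-43\right)^{2} + 83 \left(-43\right)}{-60} + \frac{15}{-4039} = \left(1716 + 1849 - 3569\right) \left(- \frac{1}{60}\right) + 15 \left(- \frac{1}{4039}\right) = \left(-4\right) \left(- \frac{1}{60}\right) - \frac{15}{4039} = \frac{1}{15} - \frac{15}{4039} = \frac{3814}{60585}$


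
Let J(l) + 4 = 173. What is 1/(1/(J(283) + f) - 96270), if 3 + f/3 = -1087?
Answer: -3101/298533271 ≈ -1.0387e-5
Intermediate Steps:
f = -3270 (f = -9 + 3*(-1087) = -9 - 3261 = -3270)
J(l) = 169 (J(l) = -4 + 173 = 169)
1/(1/(J(283) + f) - 96270) = 1/(1/(169 - 3270) - 96270) = 1/(1/(-3101) - 96270) = 1/(-1/3101 - 96270) = 1/(-298533271/3101) = -3101/298533271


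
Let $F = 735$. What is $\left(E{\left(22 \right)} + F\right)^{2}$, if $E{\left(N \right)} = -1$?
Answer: $538756$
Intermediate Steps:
$\left(E{\left(22 \right)} + F\right)^{2} = \left(-1 + 735\right)^{2} = 734^{2} = 538756$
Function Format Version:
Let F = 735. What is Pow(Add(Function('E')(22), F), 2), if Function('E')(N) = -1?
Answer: 538756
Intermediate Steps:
Pow(Add(Function('E')(22), F), 2) = Pow(Add(-1, 735), 2) = Pow(734, 2) = 538756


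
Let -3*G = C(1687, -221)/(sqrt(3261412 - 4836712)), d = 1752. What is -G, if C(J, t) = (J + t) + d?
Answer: -1609*I*sqrt(15753)/236295 ≈ -0.85464*I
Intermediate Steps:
C(J, t) = 1752 + J + t (C(J, t) = (J + t) + 1752 = 1752 + J + t)
G = 1609*I*sqrt(15753)/236295 (G = -(1752 + 1687 - 221)/(3*(sqrt(3261412 - 4836712))) = -3218/(3*(sqrt(-1575300))) = -3218/(3*(10*I*sqrt(15753))) = -3218*(-I*sqrt(15753)/157530)/3 = -(-1609)*I*sqrt(15753)/236295 = 1609*I*sqrt(15753)/236295 ≈ 0.85464*I)
-G = -1609*I*sqrt(15753)/236295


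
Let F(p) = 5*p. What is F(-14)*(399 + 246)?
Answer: -45150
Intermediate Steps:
F(-14)*(399 + 246) = (5*(-14))*(399 + 246) = -70*645 = -45150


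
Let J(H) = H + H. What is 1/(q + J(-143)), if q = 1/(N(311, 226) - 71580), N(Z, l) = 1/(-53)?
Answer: -3793741/1085009979 ≈ -0.0034965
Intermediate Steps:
N(Z, l) = -1/53
J(H) = 2*H
q = -53/3793741 (q = 1/(-1/53 - 71580) = 1/(-3793741/53) = -53/3793741 ≈ -1.3970e-5)
1/(q + J(-143)) = 1/(-53/3793741 + 2*(-143)) = 1/(-53/3793741 - 286) = 1/(-1085009979/3793741) = -3793741/1085009979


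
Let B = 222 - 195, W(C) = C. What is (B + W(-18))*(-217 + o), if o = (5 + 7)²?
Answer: -657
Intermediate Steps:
B = 27
o = 144 (o = 12² = 144)
(B + W(-18))*(-217 + o) = (27 - 18)*(-217 + 144) = 9*(-73) = -657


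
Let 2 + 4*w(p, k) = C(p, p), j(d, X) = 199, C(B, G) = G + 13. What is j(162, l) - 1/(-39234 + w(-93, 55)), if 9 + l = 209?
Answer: 15623293/78509 ≈ 199.00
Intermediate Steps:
C(B, G) = 13 + G
l = 200 (l = -9 + 209 = 200)
w(p, k) = 11/4 + p/4 (w(p, k) = -½ + (13 + p)/4 = -½ + (13/4 + p/4) = 11/4 + p/4)
j(162, l) - 1/(-39234 + w(-93, 55)) = 199 - 1/(-39234 + (11/4 + (¼)*(-93))) = 199 - 1/(-39234 + (11/4 - 93/4)) = 199 - 1/(-39234 - 41/2) = 199 - 1/(-78509/2) = 199 - 1*(-2/78509) = 199 + 2/78509 = 15623293/78509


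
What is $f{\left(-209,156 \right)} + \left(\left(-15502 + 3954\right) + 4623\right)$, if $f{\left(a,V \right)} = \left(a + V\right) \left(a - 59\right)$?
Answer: $7279$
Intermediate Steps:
$f{\left(a,V \right)} = \left(-59 + a\right) \left(V + a\right)$ ($f{\left(a,V \right)} = \left(V + a\right) \left(-59 + a\right) = \left(-59 + a\right) \left(V + a\right)$)
$f{\left(-209,156 \right)} + \left(\left(-15502 + 3954\right) + 4623\right) = \left(\left(-209\right)^{2} - 9204 - -12331 + 156 \left(-209\right)\right) + \left(\left(-15502 + 3954\right) + 4623\right) = \left(43681 - 9204 + 12331 - 32604\right) + \left(-11548 + 4623\right) = 14204 - 6925 = 7279$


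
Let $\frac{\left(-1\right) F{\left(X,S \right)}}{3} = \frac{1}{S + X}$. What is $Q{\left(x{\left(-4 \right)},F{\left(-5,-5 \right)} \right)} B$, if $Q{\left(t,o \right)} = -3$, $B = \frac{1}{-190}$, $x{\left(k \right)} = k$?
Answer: $\frac{3}{190} \approx 0.015789$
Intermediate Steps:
$F{\left(X,S \right)} = - \frac{3}{S + X}$
$B = - \frac{1}{190} \approx -0.0052632$
$Q{\left(x{\left(-4 \right)},F{\left(-5,-5 \right)} \right)} B = \left(-3\right) \left(- \frac{1}{190}\right) = \frac{3}{190}$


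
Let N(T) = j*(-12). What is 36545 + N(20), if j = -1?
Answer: 36557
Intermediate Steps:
N(T) = 12 (N(T) = -1*(-12) = 12)
36545 + N(20) = 36545 + 12 = 36557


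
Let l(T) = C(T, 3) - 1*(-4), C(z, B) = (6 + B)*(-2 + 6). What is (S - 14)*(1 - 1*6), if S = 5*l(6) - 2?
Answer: -920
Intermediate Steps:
C(z, B) = 24 + 4*B (C(z, B) = (6 + B)*4 = 24 + 4*B)
l(T) = 40 (l(T) = (24 + 4*3) - 1*(-4) = (24 + 12) + 4 = 36 + 4 = 40)
S = 198 (S = 5*40 - 2 = 200 - 2 = 198)
(S - 14)*(1 - 1*6) = (198 - 14)*(1 - 1*6) = 184*(1 - 6) = 184*(-5) = -920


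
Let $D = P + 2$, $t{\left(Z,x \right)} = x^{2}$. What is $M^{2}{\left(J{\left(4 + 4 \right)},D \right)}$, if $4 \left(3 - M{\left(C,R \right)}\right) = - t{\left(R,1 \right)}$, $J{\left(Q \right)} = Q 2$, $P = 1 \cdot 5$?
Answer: $\frac{169}{16} \approx 10.563$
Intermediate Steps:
$P = 5$
$J{\left(Q \right)} = 2 Q$
$D = 7$ ($D = 5 + 2 = 7$)
$M{\left(C,R \right)} = \frac{13}{4}$ ($M{\left(C,R \right)} = 3 - \frac{\left(-1\right) 1^{2}}{4} = 3 - \frac{\left(-1\right) 1}{4} = 3 - - \frac{1}{4} = 3 + \frac{1}{4} = \frac{13}{4}$)
$M^{2}{\left(J{\left(4 + 4 \right)},D \right)} = \left(\frac{13}{4}\right)^{2} = \frac{169}{16}$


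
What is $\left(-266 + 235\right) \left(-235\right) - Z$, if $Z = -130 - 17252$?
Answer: $24667$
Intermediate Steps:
$Z = -17382$ ($Z = -130 - 17252 = -17382$)
$\left(-266 + 235\right) \left(-235\right) - Z = \left(-266 + 235\right) \left(-235\right) - -17382 = \left(-31\right) \left(-235\right) + 17382 = 7285 + 17382 = 24667$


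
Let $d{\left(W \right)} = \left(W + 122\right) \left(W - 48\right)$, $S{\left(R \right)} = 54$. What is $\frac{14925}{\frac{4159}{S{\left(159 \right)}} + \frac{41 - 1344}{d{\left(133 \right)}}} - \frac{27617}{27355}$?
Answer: $\frac{158458647966193}{821342655955} \approx 192.93$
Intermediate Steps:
$d{\left(W \right)} = \left(-48 + W\right) \left(122 + W\right)$ ($d{\left(W \right)} = \left(122 + W\right) \left(-48 + W\right) = \left(-48 + W\right) \left(122 + W\right)$)
$\frac{14925}{\frac{4159}{S{\left(159 \right)}} + \frac{41 - 1344}{d{\left(133 \right)}}} - \frac{27617}{27355} = \frac{14925}{\frac{4159}{54} + \frac{41 - 1344}{-5856 + 133^{2} + 74 \cdot 133}} - \frac{27617}{27355} = \frac{14925}{4159 \cdot \frac{1}{54} + \frac{41 - 1344}{-5856 + 17689 + 9842}} - \frac{27617}{27355} = \frac{14925}{\frac{4159}{54} - \frac{1303}{21675}} - \frac{27617}{27355} = \frac{14925}{\frac{30025321}{390150}} - \frac{27617}{27355} = 14925 \cdot \frac{390150}{30025321} - \frac{27617}{27355} = \frac{5822988750}{30025321} - \frac{27617}{27355} = \frac{158458647966193}{821342655955}$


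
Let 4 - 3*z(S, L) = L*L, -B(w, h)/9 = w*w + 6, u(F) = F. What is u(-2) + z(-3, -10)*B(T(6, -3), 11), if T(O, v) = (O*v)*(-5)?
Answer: 2334526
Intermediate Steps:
T(O, v) = -5*O*v
B(w, h) = -54 - 9*w² (B(w, h) = -9*(w*w + 6) = -9*(w² + 6) = -9*(6 + w²) = -54 - 9*w²)
z(S, L) = 4/3 - L²/3 (z(S, L) = 4/3 - L*L/3 = 4/3 - L²/3)
u(-2) + z(-3, -10)*B(T(6, -3), 11) = -2 + (4/3 - ⅓*(-10)²)*(-54 - 9*(-5*6*(-3))²) = -2 + (4/3 - ⅓*100)*(-54 - 9*90²) = -2 + (4/3 - 100/3)*(-54 - 9*8100) = -2 - 32*(-54 - 72900) = -2 - 32*(-72954) = -2 + 2334528 = 2334526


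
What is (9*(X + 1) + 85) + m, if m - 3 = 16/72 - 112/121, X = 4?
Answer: 144071/1089 ≈ 132.30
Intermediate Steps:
m = 2501/1089 (m = 3 + (16/72 - 112/121) = 3 + (16*(1/72) - 112*1/121) = 3 + (2/9 - 112/121) = 3 - 766/1089 = 2501/1089 ≈ 2.2966)
(9*(X + 1) + 85) + m = (9*(4 + 1) + 85) + 2501/1089 = (9*5 + 85) + 2501/1089 = (45 + 85) + 2501/1089 = 130 + 2501/1089 = 144071/1089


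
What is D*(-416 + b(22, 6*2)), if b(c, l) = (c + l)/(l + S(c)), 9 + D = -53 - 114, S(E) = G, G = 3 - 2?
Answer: 945824/13 ≈ 72756.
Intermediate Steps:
G = 1
S(E) = 1
D = -176 (D = -9 + (-53 - 114) = -9 - 167 = -176)
b(c, l) = (c + l)/(1 + l) (b(c, l) = (c + l)/(l + 1) = (c + l)/(1 + l))
D*(-416 + b(22, 6*2)) = -176*(-416 + (22 + 6*2)/(1 + 6*2)) = -176*(-416 + (22 + 12)/(1 + 12)) = -176*(-416 + 34/13) = -176*(-5374/13) = 945824/13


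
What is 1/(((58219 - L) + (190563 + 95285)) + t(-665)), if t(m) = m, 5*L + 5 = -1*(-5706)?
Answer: 5/1711309 ≈ 2.9217e-6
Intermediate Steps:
L = 5701/5 (L = -1 + (-1*(-5706))/5 = -1 + (1/5)*5706 = -1 + 5706/5 = 5701/5 ≈ 1140.2)
1/(((58219 - L) + (190563 + 95285)) + t(-665)) = 1/(((58219 - 1*5701/5) + (190563 + 95285)) - 665) = 1/(((58219 - 5701/5) + 285848) - 665) = 1/((285394/5 + 285848) - 665) = 1/(1714634/5 - 665) = 1/(1711309/5) = 5/1711309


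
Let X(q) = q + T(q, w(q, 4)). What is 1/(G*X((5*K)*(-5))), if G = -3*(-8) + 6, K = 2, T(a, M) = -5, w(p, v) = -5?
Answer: -1/1650 ≈ -0.00060606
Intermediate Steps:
G = 30 (G = 24 + 6 = 30)
X(q) = -5 + q (X(q) = q - 5 = -5 + q)
1/(G*X((5*K)*(-5))) = 1/(30*(-5 + (5*2)*(-5))) = 1/(30*(-5 + 10*(-5))) = 1/(30*(-5 - 50)) = 1/(30*(-55)) = 1/(-1650) = -1/1650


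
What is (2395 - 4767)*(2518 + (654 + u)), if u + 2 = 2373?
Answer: -13147996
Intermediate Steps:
u = 2371 (u = -2 + 2373 = 2371)
(2395 - 4767)*(2518 + (654 + u)) = (2395 - 4767)*(2518 + (654 + 2371)) = -2372*(2518 + 3025) = -2372*5543 = -13147996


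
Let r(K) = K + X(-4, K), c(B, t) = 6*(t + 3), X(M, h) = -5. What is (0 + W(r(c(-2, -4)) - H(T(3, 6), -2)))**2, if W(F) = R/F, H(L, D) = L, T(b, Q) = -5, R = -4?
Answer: 4/9 ≈ 0.44444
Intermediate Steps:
c(B, t) = 18 + 6*t (c(B, t) = 6*(3 + t) = 18 + 6*t)
r(K) = -5 + K (r(K) = K - 5 = -5 + K)
W(F) = -4/F
(0 + W(r(c(-2, -4)) - H(T(3, 6), -2)))**2 = (0 - 4/((-5 + (18 + 6*(-4))) - 1*(-5)))**2 = (0 - 4/((-5 + (18 - 24)) + 5))**2 = (0 - 4/((-5 - 6) + 5))**2 = (0 - 4/(-11 + 5))**2 = (0 - 4/(-6))**2 = (0 - 4*(-1/6))**2 = (0 + 2/3)**2 = (2/3)**2 = 4/9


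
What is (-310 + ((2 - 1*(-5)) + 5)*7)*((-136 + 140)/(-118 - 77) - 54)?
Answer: 2380684/195 ≈ 12209.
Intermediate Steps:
(-310 + ((2 - 1*(-5)) + 5)*7)*((-136 + 140)/(-118 - 77) - 54) = (-310 + ((2 + 5) + 5)*7)*(4/(-195) - 54) = (-310 + (7 + 5)*7)*(4*(-1/195) - 54) = (-310 + 12*7)*(-4/195 - 54) = (-310 + 84)*(-10534/195) = -226*(-10534/195) = 2380684/195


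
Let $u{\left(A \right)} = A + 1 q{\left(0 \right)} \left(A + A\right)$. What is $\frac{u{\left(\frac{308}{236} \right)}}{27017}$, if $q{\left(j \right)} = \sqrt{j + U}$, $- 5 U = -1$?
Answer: $\frac{77}{1594003} + \frac{154 \sqrt{5}}{7970015} \approx 9.1512 \cdot 10^{-5}$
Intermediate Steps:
$U = \frac{1}{5}$ ($U = \left(- \frac{1}{5}\right) \left(-1\right) = \frac{1}{5} \approx 0.2$)
$q{\left(j \right)} = \sqrt{\frac{1}{5} + j}$ ($q{\left(j \right)} = \sqrt{j + \frac{1}{5}} = \sqrt{\frac{1}{5} + j}$)
$u{\left(A \right)} = A + \frac{2 A \sqrt{5}}{5}$ ($u{\left(A \right)} = A + 1 \frac{\sqrt{5 + 25 \cdot 0}}{5} \left(A + A\right) = A + 1 \frac{\sqrt{5 + 0}}{5} \cdot 2 A = A + 1 \frac{\sqrt{5}}{5} \cdot 2 A = A + 1 \frac{2 A \sqrt{5}}{5} = A + \frac{2 A \sqrt{5}}{5}$)
$\frac{u{\left(\frac{308}{236} \right)}}{27017} = \frac{\frac{1}{5} \cdot \frac{308}{236} \left(5 + 2 \sqrt{5}\right)}{27017} = \frac{308 \cdot \frac{1}{236} \left(5 + 2 \sqrt{5}\right)}{5} \cdot \frac{1}{27017} = \frac{1}{5} \cdot \frac{77}{59} \left(5 + 2 \sqrt{5}\right) \frac{1}{27017} = \left(\frac{77}{59} + \frac{154 \sqrt{5}}{295}\right) \frac{1}{27017} = \frac{77}{1594003} + \frac{154 \sqrt{5}}{7970015}$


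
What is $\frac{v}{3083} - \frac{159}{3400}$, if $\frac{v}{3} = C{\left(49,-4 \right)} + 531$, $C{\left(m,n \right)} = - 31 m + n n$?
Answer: $- \frac{10404597}{10482200} \approx -0.9926$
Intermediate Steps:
$C{\left(m,n \right)} = n^{2} - 31 m$ ($C{\left(m,n \right)} = - 31 m + n^{2} = n^{2} - 31 m$)
$v = -2916$ ($v = 3 \left(\left(\left(-4\right)^{2} - 1519\right) + 531\right) = 3 \left(\left(16 - 1519\right) + 531\right) = 3 \left(-1503 + 531\right) = 3 \left(-972\right) = -2916$)
$\frac{v}{3083} - \frac{159}{3400} = - \frac{2916}{3083} - \frac{159}{3400} = - \frac{10404597}{10482200}$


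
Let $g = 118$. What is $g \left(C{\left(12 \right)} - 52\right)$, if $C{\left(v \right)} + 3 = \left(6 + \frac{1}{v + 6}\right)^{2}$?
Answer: $- \frac{350401}{162} \approx -2163.0$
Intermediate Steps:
$C{\left(v \right)} = -3 + \left(6 + \frac{1}{6 + v}\right)^{2}$ ($C{\left(v \right)} = -3 + \left(6 + \frac{1}{v + 6}\right)^{2} = -3 + \left(6 + \frac{1}{6 + v}\right)^{2}$)
$g \left(C{\left(12 \right)} - 52\right) = 118 \left(\left(-3 + \frac{\left(37 + 6 \cdot 12\right)^{2}}{\left(6 + 12\right)^{2}}\right) - 52\right) = 118 \left(\left(-3 + \frac{\left(37 + 72\right)^{2}}{324}\right) - 52\right) = 118 \left(\left(-3 + \frac{109^{2}}{324}\right) - 52\right) = 118 \left(\left(-3 + \frac{1}{324} \cdot 11881\right) - 52\right) = 118 \left(\left(-3 + \frac{11881}{324}\right) - 52\right) = 118 \left(\frac{10909}{324} - 52\right) = 118 \left(- \frac{5939}{324}\right) = - \frac{350401}{162}$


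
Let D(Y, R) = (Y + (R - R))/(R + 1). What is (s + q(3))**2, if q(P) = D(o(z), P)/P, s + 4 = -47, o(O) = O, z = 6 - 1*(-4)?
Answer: 90601/36 ≈ 2516.7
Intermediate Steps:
z = 10 (z = 6 + 4 = 10)
s = -51 (s = -4 - 47 = -51)
D(Y, R) = Y/(1 + R) (D(Y, R) = (Y + 0)/(1 + R) = Y/(1 + R))
q(P) = 10/(P*(1 + P)) (q(P) = (10/(1 + P))/P = 10/(P*(1 + P)))
(s + q(3))**2 = (-51 + 10/(3*(1 + 3)))**2 = (-51 + 10*(1/3)/4)**2 = (-51 + 10*(1/3)*(1/4))**2 = (-51 + 5/6)**2 = (-301/6)**2 = 90601/36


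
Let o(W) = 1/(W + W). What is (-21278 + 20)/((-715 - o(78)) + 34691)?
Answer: -3316248/5300255 ≈ -0.62568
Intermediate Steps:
o(W) = 1/(2*W)
(-21278 + 20)/((-715 - o(78)) + 34691) = (-21278 + 20)/((-715 - 1/(2*78)) + 34691) = -21258/((-715 - 1/(2*78)) + 34691) = -21258/((-715 - 1*1/156) + 34691) = -21258/((-715 - 1/156) + 34691) = -21258/(-111541/156 + 34691) = -21258/5300255/156 = -21258*156/5300255 = -3316248/5300255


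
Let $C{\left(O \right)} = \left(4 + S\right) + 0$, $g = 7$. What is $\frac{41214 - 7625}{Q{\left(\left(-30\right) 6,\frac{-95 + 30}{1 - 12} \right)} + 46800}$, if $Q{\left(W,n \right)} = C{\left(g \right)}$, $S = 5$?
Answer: $\frac{33589}{46809} \approx 0.71758$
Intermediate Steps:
$C{\left(O \right)} = 9$ ($C{\left(O \right)} = \left(4 + 5\right) + 0 = 9 + 0 = 9$)
$Q{\left(W,n \right)} = 9$
$\frac{41214 - 7625}{Q{\left(\left(-30\right) 6,\frac{-95 + 30}{1 - 12} \right)} + 46800} = \frac{41214 - 7625}{9 + 46800} = \frac{33589}{46809}$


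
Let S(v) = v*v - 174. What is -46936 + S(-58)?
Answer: -43746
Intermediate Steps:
S(v) = -174 + v**2 (S(v) = v**2 - 174 = -174 + v**2)
-46936 + S(-58) = -46936 + (-174 + (-58)**2) = -46936 + (-174 + 3364) = -46936 + 3190 = -43746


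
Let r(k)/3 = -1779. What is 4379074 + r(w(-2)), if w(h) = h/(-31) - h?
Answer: 4373737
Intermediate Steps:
w(h) = -32*h/31 (w(h) = h*(-1/31) - h = -h/31 - h = -32*h/31)
r(k) = -5337 (r(k) = 3*(-1779) = -5337)
4379074 + r(w(-2)) = 4379074 - 5337 = 4373737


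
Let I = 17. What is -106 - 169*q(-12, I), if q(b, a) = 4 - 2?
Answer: -444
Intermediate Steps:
q(b, a) = 2
-106 - 169*q(-12, I) = -106 - 169*2 = -106 - 338 = -444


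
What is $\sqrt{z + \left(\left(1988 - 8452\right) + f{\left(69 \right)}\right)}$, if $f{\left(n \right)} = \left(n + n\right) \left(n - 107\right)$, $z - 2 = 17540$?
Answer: $\sqrt{5834} \approx 76.381$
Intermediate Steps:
$z = 17542$ ($z = 2 + 17540 = 17542$)
$f{\left(n \right)} = 2 n \left(-107 + n\right)$
$\sqrt{z + \left(\left(1988 - 8452\right) + f{\left(69 \right)}\right)} = \sqrt{17542 + \left(\left(1988 - 8452\right) + 2 \cdot 69 \left(-107 + 69\right)\right)} = \sqrt{17542 - \left(6464 - -5244\right)} = \sqrt{17542 - 11708} = \sqrt{5834}$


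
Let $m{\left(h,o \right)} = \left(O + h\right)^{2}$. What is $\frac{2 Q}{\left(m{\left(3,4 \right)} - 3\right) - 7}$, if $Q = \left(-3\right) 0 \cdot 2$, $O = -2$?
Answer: $0$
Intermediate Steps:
$m{\left(h,o \right)} = \left(-2 + h\right)^{2}$
$Q = 0$ ($Q = 0 \cdot 2 = 0$)
$\frac{2 Q}{\left(m{\left(3,4 \right)} - 3\right) - 7} = \frac{2 \cdot 0}{\left(\left(-2 + 3\right)^{2} - 3\right) - 7} = \frac{0}{\left(1^{2} - 3\right) - 7} = \frac{0}{\left(1 - 3\right) - 7} = \frac{0}{-2 - 7} = \frac{0}{-9} = 0 \left(- \frac{1}{9}\right) = 0$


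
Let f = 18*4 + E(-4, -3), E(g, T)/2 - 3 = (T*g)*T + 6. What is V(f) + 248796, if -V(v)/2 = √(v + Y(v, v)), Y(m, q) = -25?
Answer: 248796 - 2*I*√7 ≈ 2.488e+5 - 5.2915*I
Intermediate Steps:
E(g, T) = 18 + 2*g*T² (E(g, T) = 6 + 2*((T*g)*T + 6) = 6 + 2*(g*T² + 6) = 6 + 2*(6 + g*T²) = 6 + (12 + 2*g*T²) = 18 + 2*g*T²)
f = 18 (f = 18*4 + (18 + 2*(-4)*(-3)²) = 72 + (18 + 2*(-4)*9) = 72 + (18 - 72) = 72 - 54 = 18)
V(v) = -2*√(-25 + v) (V(v) = -2*√(v - 25) = -2*√(-25 + v))
V(f) + 248796 = -2*√(-25 + 18) + 248796 = -2*I*√7 + 248796 = 248796 - 2*I*√7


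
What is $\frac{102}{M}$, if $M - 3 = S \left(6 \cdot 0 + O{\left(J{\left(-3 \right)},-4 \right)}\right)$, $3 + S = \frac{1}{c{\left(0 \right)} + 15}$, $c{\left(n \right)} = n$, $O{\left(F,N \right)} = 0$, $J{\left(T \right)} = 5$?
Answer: $34$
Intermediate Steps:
$S = - \frac{44}{15}$ ($S = -3 + \frac{1}{0 + 15} = -3 + \frac{1}{15} = - \frac{44}{15} \approx -2.9333$)
$M = 3$ ($M = 3 - \frac{44 \left(6 \cdot 0 + 0\right)}{15} = 3 - \frac{44 \left(0 + 0\right)}{15} = 3 - 0 = 3 + 0 = 3$)
$\frac{102}{M} = \frac{102}{3} = 102 \cdot \frac{1}{3} = 34$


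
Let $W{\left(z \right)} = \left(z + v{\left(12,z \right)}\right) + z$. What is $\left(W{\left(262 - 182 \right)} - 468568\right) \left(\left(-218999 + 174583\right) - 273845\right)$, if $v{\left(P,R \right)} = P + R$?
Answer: $149046718476$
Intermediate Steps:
$W{\left(z \right)} = 12 + 3 z$ ($W{\left(z \right)} = \left(z + \left(12 + z\right)\right) + z = \left(12 + 2 z\right) + z = 12 + 3 z$)
$\left(W{\left(262 - 182 \right)} - 468568\right) \left(\left(-218999 + 174583\right) - 273845\right) = \left(\left(12 + 3 \left(262 - 182\right)\right) - 468568\right) \left(\left(-218999 + 174583\right) - 273845\right) = \left(\left(12 + 3 \cdot 80\right) - 468568\right) \left(-44416 - 273845\right) = \left(\left(12 + 240\right) - 468568\right) \left(-318261\right) = \left(252 - 468568\right) \left(-318261\right) = \left(-468316\right) \left(-318261\right) = 149046718476$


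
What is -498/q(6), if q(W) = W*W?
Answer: -83/6 ≈ -13.833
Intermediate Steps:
q(W) = W**2
-498/q(6) = -498/(6**2) = -498/36 = -498*1/36 = -83/6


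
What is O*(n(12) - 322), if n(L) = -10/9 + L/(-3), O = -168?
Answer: 164864/3 ≈ 54955.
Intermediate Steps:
n(L) = -10/9 - L/3 (n(L) = -10*⅑ + L*(-⅓) = -10/9 - L/3)
O*(n(12) - 322) = -168*((-10/9 - ⅓*12) - 322) = -168*((-10/9 - 4) - 322) = -168*(-46/9 - 322) = -168*(-2944/9) = 164864/3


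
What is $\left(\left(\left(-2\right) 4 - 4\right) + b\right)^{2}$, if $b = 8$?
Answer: $16$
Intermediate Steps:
$\left(\left(\left(-2\right) 4 - 4\right) + b\right)^{2} = \left(\left(\left(-2\right) 4 - 4\right) + 8\right)^{2} = \left(\left(-8 - 4\right) + 8\right)^{2} = \left(-12 + 8\right)^{2} = \left(-4\right)^{2} = 16$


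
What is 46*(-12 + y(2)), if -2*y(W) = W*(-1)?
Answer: -506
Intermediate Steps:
y(W) = W/2 (y(W) = -W*(-1)/2 = -(-1)*W/2 = W/2)
46*(-12 + y(2)) = 46*(-12 + (½)*2) = 46*(-12 + 1) = 46*(-11) = -506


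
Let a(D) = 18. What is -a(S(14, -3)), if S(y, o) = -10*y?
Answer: -18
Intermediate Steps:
-a(S(14, -3)) = -1*18 = -18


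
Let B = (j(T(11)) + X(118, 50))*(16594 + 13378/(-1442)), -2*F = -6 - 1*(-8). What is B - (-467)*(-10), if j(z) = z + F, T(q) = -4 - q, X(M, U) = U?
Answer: 403190820/721 ≈ 5.5921e+5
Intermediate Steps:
F = -1 (F = -(-6 - 1*(-8))/2 = -(-6 + 8)/2 = -½*2 = -1)
j(z) = -1 + z (j(z) = z - 1 = -1 + z)
B = 406557890/721 (B = ((-1 + (-4 - 1*11)) + 50)*(16594 + 13378/(-1442)) = ((-1 + (-4 - 11)) + 50)*(16594 + 13378*(-1/1442)) = ((-1 - 15) + 50)*(16594 - 6689/721) = (-16 + 50)*(11957585/721) = 34*(11957585/721) = 406557890/721 ≈ 5.6388e+5)
B - (-467)*(-10) = 406557890/721 - (-467)*(-10) = 406557890/721 - 1*4670 = 406557890/721 - 4670 = 403190820/721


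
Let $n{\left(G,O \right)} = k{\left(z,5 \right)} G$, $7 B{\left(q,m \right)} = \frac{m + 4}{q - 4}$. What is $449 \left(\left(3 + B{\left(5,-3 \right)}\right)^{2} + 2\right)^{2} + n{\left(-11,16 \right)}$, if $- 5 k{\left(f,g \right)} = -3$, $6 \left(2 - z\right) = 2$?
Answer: $\frac{760356147}{12005} \approx 63337.0$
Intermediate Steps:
$z = \frac{5}{3}$ ($z = 2 - \frac{1}{3} = \frac{5}{3} \approx 1.6667$)
$B{\left(q,m \right)} = \frac{4 + m}{7 \left(-4 + q\right)}$ ($B{\left(q,m \right)} = \frac{\left(m + 4\right) \frac{1}{q - 4}}{7} = \frac{\left(4 + m\right) \frac{1}{-4 + q}}{7} = \frac{\frac{1}{-4 + q} \left(4 + m\right)}{7} = \frac{4 + m}{7 \left(-4 + q\right)}$)
$k{\left(f,g \right)} = \frac{3}{5}$ ($k{\left(f,g \right)} = \left(- \frac{1}{5}\right) \left(-3\right) = \frac{3}{5}$)
$n{\left(G,O \right)} = \frac{3 G}{5}$
$449 \left(\left(3 + B{\left(5,-3 \right)}\right)^{2} + 2\right)^{2} + n{\left(-11,16 \right)} = 449 \left(\left(3 + \frac{4 - 3}{7 \left(-4 + 5\right)}\right)^{2} + 2\right)^{2} + \frac{3}{5} \left(-11\right) = 449 \left(\left(3 + \frac{1}{7} \cdot 1^{-1} \cdot 1\right)^{2} + 2\right)^{2} - \frac{33}{5} = 449 \left(\left(3 + \frac{1}{7} \cdot 1 \cdot 1\right)^{2} + 2\right)^{2} - \frac{33}{5} = 449 \left(\left(3 + \frac{1}{7}\right)^{2} + 2\right)^{2} - \frac{33}{5} = 449 \left(\left(\frac{22}{7}\right)^{2} + 2\right)^{2} - \frac{33}{5} = 449 \left(\frac{484}{49} + 2\right)^{2} - \frac{33}{5} = 449 \left(\frac{582}{49}\right)^{2} - \frac{33}{5} = 449 \cdot \frac{338724}{2401} - \frac{33}{5} = \frac{152087076}{2401} - \frac{33}{5} = \frac{760356147}{12005}$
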